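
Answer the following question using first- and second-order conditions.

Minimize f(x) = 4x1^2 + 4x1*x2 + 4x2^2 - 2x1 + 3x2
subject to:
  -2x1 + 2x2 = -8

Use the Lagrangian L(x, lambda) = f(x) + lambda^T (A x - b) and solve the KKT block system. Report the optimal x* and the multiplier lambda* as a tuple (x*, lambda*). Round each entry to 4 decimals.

Form the Lagrangian:
  L(x, lambda) = (1/2) x^T Q x + c^T x + lambda^T (A x - b)
Stationarity (grad_x L = 0): Q x + c + A^T lambda = 0.
Primal feasibility: A x = b.

This gives the KKT block system:
  [ Q   A^T ] [ x     ]   [-c ]
  [ A    0  ] [ lambda ] = [ b ]

Solving the linear system:
  x*      = (1.9583, -2.0417)
  lambda* = (2.75)
  f(x*)   = 5.9792

x* = (1.9583, -2.0417), lambda* = (2.75)


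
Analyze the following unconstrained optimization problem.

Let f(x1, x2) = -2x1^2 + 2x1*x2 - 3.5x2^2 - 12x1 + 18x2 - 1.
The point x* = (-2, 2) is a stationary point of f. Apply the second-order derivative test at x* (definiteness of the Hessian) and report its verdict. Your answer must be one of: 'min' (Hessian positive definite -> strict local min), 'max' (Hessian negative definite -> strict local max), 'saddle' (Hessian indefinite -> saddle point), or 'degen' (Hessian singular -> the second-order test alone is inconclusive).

Compute the Hessian H = grad^2 f:
  H = [[-4, 2], [2, -7]]
Verify stationarity: grad f(x*) = H x* + g = (0, 0).
Eigenvalues of H: -8, -3.
Both eigenvalues < 0, so H is negative definite -> x* is a strict local max.

max


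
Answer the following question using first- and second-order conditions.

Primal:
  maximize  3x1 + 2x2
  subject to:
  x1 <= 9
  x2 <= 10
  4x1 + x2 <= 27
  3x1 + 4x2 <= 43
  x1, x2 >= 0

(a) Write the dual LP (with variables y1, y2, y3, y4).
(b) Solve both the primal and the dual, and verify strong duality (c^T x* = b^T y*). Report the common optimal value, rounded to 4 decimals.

The standard primal-dual pair for 'max c^T x s.t. A x <= b, x >= 0' is:
  Dual:  min b^T y  s.t.  A^T y >= c,  y >= 0.

So the dual LP is:
  minimize  9y1 + 10y2 + 27y3 + 43y4
  subject to:
    y1 + 4y3 + 3y4 >= 3
    y2 + y3 + 4y4 >= 2
    y1, y2, y3, y4 >= 0

Solving the primal: x* = (5, 7).
  primal value c^T x* = 29.
Solving the dual: y* = (0, 0, 0.4615, 0.3846).
  dual value b^T y* = 29.
Strong duality: c^T x* = b^T y*. Confirmed.

29


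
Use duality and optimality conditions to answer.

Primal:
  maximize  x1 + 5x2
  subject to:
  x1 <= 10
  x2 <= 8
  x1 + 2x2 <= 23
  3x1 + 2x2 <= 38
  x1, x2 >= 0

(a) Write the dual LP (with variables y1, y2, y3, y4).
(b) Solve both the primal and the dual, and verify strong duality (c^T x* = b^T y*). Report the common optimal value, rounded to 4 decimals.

The standard primal-dual pair for 'max c^T x s.t. A x <= b, x >= 0' is:
  Dual:  min b^T y  s.t.  A^T y >= c,  y >= 0.

So the dual LP is:
  minimize  10y1 + 8y2 + 23y3 + 38y4
  subject to:
    y1 + y3 + 3y4 >= 1
    y2 + 2y3 + 2y4 >= 5
    y1, y2, y3, y4 >= 0

Solving the primal: x* = (7, 8).
  primal value c^T x* = 47.
Solving the dual: y* = (0, 3, 1, 0).
  dual value b^T y* = 47.
Strong duality: c^T x* = b^T y*. Confirmed.

47


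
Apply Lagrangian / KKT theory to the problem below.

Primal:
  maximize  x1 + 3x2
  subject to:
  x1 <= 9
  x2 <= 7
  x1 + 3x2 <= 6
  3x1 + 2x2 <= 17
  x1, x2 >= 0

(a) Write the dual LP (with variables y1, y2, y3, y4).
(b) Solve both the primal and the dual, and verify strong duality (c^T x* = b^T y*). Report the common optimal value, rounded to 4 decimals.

The standard primal-dual pair for 'max c^T x s.t. A x <= b, x >= 0' is:
  Dual:  min b^T y  s.t.  A^T y >= c,  y >= 0.

So the dual LP is:
  minimize  9y1 + 7y2 + 6y3 + 17y4
  subject to:
    y1 + y3 + 3y4 >= 1
    y2 + 3y3 + 2y4 >= 3
    y1, y2, y3, y4 >= 0

Solving the primal: x* = (5.5714, 0.1429).
  primal value c^T x* = 6.
Solving the dual: y* = (0, 0, 1, 0).
  dual value b^T y* = 6.
Strong duality: c^T x* = b^T y*. Confirmed.

6


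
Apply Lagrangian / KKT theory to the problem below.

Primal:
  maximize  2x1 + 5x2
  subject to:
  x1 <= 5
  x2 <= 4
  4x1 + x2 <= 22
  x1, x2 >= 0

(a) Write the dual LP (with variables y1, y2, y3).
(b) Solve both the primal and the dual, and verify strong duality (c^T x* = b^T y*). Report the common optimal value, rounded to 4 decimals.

The standard primal-dual pair for 'max c^T x s.t. A x <= b, x >= 0' is:
  Dual:  min b^T y  s.t.  A^T y >= c,  y >= 0.

So the dual LP is:
  minimize  5y1 + 4y2 + 22y3
  subject to:
    y1 + 4y3 >= 2
    y2 + y3 >= 5
    y1, y2, y3 >= 0

Solving the primal: x* = (4.5, 4).
  primal value c^T x* = 29.
Solving the dual: y* = (0, 4.5, 0.5).
  dual value b^T y* = 29.
Strong duality: c^T x* = b^T y*. Confirmed.

29


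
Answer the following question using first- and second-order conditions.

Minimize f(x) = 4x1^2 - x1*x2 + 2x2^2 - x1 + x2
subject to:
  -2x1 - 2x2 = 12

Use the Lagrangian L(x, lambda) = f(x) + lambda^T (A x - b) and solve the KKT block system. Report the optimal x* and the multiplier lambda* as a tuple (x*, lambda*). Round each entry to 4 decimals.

Form the Lagrangian:
  L(x, lambda) = (1/2) x^T Q x + c^T x + lambda^T (A x - b)
Stationarity (grad_x L = 0): Q x + c + A^T lambda = 0.
Primal feasibility: A x = b.

This gives the KKT block system:
  [ Q   A^T ] [ x     ]   [-c ]
  [ A    0  ] [ lambda ] = [ b ]

Solving the linear system:
  x*      = (-2, -4)
  lambda* = (-6.5)
  f(x*)   = 38

x* = (-2, -4), lambda* = (-6.5)


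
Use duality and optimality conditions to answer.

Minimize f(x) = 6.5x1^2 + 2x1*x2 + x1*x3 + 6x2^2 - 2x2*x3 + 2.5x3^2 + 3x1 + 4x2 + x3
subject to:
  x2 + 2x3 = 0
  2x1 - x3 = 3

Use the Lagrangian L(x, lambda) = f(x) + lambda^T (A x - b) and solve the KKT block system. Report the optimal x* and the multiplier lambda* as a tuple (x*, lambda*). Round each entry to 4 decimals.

Form the Lagrangian:
  L(x, lambda) = (1/2) x^T Q x + c^T x + lambda^T (A x - b)
Stationarity (grad_x L = 0): Q x + c + A^T lambda = 0.
Primal feasibility: A x = b.

This gives the KKT block system:
  [ Q   A^T ] [ x     ]   [-c ]
  [ A    0  ] [ lambda ] = [ b ]

Solving the linear system:
  x*      = (1.502, -0.0082, 0.0041)
  lambda* = (-6.898, -11.2571)
  f(x*)   = 19.1245

x* = (1.502, -0.0082, 0.0041), lambda* = (-6.898, -11.2571)


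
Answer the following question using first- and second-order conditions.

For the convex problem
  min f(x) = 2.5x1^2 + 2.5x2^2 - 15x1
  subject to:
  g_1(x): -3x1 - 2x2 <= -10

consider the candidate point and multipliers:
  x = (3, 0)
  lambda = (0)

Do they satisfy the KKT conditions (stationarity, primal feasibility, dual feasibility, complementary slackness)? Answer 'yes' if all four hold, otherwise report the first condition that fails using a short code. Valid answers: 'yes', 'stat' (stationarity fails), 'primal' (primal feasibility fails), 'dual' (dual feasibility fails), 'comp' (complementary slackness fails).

Gradient of f: grad f(x) = Q x + c = (0, 0)
Constraint values g_i(x) = a_i^T x - b_i:
  g_1((3, 0)) = 1
Stationarity residual: grad f(x) + sum_i lambda_i a_i = (0, 0)
  -> stationarity OK
Primal feasibility (all g_i <= 0): FAILS
Dual feasibility (all lambda_i >= 0): OK
Complementary slackness (lambda_i * g_i(x) = 0 for all i): OK

Verdict: the first failing condition is primal_feasibility -> primal.

primal


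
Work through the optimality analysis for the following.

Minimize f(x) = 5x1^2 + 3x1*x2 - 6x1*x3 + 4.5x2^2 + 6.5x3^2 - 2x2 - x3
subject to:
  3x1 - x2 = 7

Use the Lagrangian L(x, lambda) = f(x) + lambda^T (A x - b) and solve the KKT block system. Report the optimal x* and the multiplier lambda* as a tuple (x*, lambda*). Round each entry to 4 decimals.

Form the Lagrangian:
  L(x, lambda) = (1/2) x^T Q x + c^T x + lambda^T (A x - b)
Stationarity (grad_x L = 0): Q x + c + A^T lambda = 0.
Primal feasibility: A x = b.

This gives the KKT block system:
  [ Q   A^T ] [ x     ]   [-c ]
  [ A    0  ] [ lambda ] = [ b ]

Solving the linear system:
  x*      = (2.0377, -0.887, 1.0174)
  lambda* = (-3.8704)
  f(x*)   = 13.9247

x* = (2.0377, -0.887, 1.0174), lambda* = (-3.8704)


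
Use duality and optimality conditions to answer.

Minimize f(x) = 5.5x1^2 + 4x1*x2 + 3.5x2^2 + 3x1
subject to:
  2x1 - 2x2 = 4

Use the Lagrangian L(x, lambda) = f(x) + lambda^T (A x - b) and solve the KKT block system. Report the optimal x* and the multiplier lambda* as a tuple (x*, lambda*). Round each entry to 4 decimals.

Form the Lagrangian:
  L(x, lambda) = (1/2) x^T Q x + c^T x + lambda^T (A x - b)
Stationarity (grad_x L = 0): Q x + c + A^T lambda = 0.
Primal feasibility: A x = b.

This gives the KKT block system:
  [ Q   A^T ] [ x     ]   [-c ]
  [ A    0  ] [ lambda ] = [ b ]

Solving the linear system:
  x*      = (0.7308, -1.2692)
  lambda* = (-2.9808)
  f(x*)   = 7.0577

x* = (0.7308, -1.2692), lambda* = (-2.9808)


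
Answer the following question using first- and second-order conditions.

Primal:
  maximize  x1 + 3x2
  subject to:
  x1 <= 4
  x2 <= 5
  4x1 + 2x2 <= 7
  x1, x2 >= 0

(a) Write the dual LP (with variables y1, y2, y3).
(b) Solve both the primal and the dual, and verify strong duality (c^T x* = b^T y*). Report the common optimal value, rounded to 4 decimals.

The standard primal-dual pair for 'max c^T x s.t. A x <= b, x >= 0' is:
  Dual:  min b^T y  s.t.  A^T y >= c,  y >= 0.

So the dual LP is:
  minimize  4y1 + 5y2 + 7y3
  subject to:
    y1 + 4y3 >= 1
    y2 + 2y3 >= 3
    y1, y2, y3 >= 0

Solving the primal: x* = (0, 3.5).
  primal value c^T x* = 10.5.
Solving the dual: y* = (0, 0, 1.5).
  dual value b^T y* = 10.5.
Strong duality: c^T x* = b^T y*. Confirmed.

10.5


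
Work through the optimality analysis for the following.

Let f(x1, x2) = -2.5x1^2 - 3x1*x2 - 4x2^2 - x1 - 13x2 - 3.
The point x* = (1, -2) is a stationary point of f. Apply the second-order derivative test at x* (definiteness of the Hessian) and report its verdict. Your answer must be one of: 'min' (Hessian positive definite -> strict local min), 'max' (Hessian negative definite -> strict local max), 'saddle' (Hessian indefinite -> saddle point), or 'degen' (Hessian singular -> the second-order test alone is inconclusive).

Compute the Hessian H = grad^2 f:
  H = [[-5, -3], [-3, -8]]
Verify stationarity: grad f(x*) = H x* + g = (0, 0).
Eigenvalues of H: -9.8541, -3.1459.
Both eigenvalues < 0, so H is negative definite -> x* is a strict local max.

max


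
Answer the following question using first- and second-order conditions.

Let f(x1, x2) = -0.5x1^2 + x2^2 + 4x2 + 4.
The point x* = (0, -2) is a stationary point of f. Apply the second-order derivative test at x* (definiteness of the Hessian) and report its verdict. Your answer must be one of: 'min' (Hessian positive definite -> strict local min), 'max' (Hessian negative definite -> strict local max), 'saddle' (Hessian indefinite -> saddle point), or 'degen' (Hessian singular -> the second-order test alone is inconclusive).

Compute the Hessian H = grad^2 f:
  H = [[-1, 0], [0, 2]]
Verify stationarity: grad f(x*) = H x* + g = (0, 0).
Eigenvalues of H: -1, 2.
Eigenvalues have mixed signs, so H is indefinite -> x* is a saddle point.

saddle


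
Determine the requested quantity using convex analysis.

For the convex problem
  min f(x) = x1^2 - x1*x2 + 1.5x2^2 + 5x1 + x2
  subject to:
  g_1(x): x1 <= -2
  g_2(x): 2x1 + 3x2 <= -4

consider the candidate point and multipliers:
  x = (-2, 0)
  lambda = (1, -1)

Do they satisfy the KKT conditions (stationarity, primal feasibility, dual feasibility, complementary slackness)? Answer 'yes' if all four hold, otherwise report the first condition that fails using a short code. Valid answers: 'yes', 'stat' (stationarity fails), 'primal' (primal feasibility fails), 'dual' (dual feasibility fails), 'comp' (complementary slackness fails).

Gradient of f: grad f(x) = Q x + c = (1, 3)
Constraint values g_i(x) = a_i^T x - b_i:
  g_1((-2, 0)) = 0
  g_2((-2, 0)) = 0
Stationarity residual: grad f(x) + sum_i lambda_i a_i = (0, 0)
  -> stationarity OK
Primal feasibility (all g_i <= 0): OK
Dual feasibility (all lambda_i >= 0): FAILS
Complementary slackness (lambda_i * g_i(x) = 0 for all i): OK

Verdict: the first failing condition is dual_feasibility -> dual.

dual


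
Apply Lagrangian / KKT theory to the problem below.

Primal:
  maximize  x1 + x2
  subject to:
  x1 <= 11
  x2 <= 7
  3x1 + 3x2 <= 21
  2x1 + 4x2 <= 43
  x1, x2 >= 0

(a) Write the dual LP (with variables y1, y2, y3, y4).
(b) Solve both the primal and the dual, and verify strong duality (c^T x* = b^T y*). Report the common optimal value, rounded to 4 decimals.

The standard primal-dual pair for 'max c^T x s.t. A x <= b, x >= 0' is:
  Dual:  min b^T y  s.t.  A^T y >= c,  y >= 0.

So the dual LP is:
  minimize  11y1 + 7y2 + 21y3 + 43y4
  subject to:
    y1 + 3y3 + 2y4 >= 1
    y2 + 3y3 + 4y4 >= 1
    y1, y2, y3, y4 >= 0

Solving the primal: x* = (7, 0).
  primal value c^T x* = 7.
Solving the dual: y* = (0, 0, 0.3333, 0).
  dual value b^T y* = 7.
Strong duality: c^T x* = b^T y*. Confirmed.

7


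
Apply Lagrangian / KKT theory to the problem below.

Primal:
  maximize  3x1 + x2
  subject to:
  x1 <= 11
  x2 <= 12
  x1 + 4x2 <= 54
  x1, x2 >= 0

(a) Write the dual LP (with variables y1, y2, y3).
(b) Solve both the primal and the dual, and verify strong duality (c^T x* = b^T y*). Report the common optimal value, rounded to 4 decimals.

The standard primal-dual pair for 'max c^T x s.t. A x <= b, x >= 0' is:
  Dual:  min b^T y  s.t.  A^T y >= c,  y >= 0.

So the dual LP is:
  minimize  11y1 + 12y2 + 54y3
  subject to:
    y1 + y3 >= 3
    y2 + 4y3 >= 1
    y1, y2, y3 >= 0

Solving the primal: x* = (11, 10.75).
  primal value c^T x* = 43.75.
Solving the dual: y* = (2.75, 0, 0.25).
  dual value b^T y* = 43.75.
Strong duality: c^T x* = b^T y*. Confirmed.

43.75


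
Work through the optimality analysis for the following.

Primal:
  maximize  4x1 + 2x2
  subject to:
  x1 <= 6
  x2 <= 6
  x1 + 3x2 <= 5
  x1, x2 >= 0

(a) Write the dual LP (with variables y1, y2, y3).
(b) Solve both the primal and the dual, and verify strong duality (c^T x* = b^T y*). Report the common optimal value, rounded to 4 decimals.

The standard primal-dual pair for 'max c^T x s.t. A x <= b, x >= 0' is:
  Dual:  min b^T y  s.t.  A^T y >= c,  y >= 0.

So the dual LP is:
  minimize  6y1 + 6y2 + 5y3
  subject to:
    y1 + y3 >= 4
    y2 + 3y3 >= 2
    y1, y2, y3 >= 0

Solving the primal: x* = (5, 0).
  primal value c^T x* = 20.
Solving the dual: y* = (0, 0, 4).
  dual value b^T y* = 20.
Strong duality: c^T x* = b^T y*. Confirmed.

20


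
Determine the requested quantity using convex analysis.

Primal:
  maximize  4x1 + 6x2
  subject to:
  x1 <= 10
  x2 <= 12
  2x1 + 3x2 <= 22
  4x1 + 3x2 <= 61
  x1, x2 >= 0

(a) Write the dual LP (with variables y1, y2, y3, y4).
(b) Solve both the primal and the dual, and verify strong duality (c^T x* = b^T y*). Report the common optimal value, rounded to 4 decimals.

The standard primal-dual pair for 'max c^T x s.t. A x <= b, x >= 0' is:
  Dual:  min b^T y  s.t.  A^T y >= c,  y >= 0.

So the dual LP is:
  minimize  10y1 + 12y2 + 22y3 + 61y4
  subject to:
    y1 + 2y3 + 4y4 >= 4
    y2 + 3y3 + 3y4 >= 6
    y1, y2, y3, y4 >= 0

Solving the primal: x* = (10, 0.6667).
  primal value c^T x* = 44.
Solving the dual: y* = (0, 0, 2, 0).
  dual value b^T y* = 44.
Strong duality: c^T x* = b^T y*. Confirmed.

44


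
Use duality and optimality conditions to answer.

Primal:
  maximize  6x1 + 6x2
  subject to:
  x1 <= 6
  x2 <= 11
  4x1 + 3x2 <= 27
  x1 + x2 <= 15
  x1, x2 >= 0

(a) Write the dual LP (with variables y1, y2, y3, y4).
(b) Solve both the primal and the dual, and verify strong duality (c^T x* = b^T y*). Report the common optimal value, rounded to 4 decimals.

The standard primal-dual pair for 'max c^T x s.t. A x <= b, x >= 0' is:
  Dual:  min b^T y  s.t.  A^T y >= c,  y >= 0.

So the dual LP is:
  minimize  6y1 + 11y2 + 27y3 + 15y4
  subject to:
    y1 + 4y3 + y4 >= 6
    y2 + 3y3 + y4 >= 6
    y1, y2, y3, y4 >= 0

Solving the primal: x* = (0, 9).
  primal value c^T x* = 54.
Solving the dual: y* = (0, 0, 2, 0).
  dual value b^T y* = 54.
Strong duality: c^T x* = b^T y*. Confirmed.

54


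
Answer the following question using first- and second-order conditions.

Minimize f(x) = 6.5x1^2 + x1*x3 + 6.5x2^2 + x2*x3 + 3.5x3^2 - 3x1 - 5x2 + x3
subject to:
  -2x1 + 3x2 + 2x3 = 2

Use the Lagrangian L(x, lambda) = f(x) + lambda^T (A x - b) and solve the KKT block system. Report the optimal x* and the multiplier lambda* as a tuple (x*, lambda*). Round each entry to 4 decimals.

Form the Lagrangian:
  L(x, lambda) = (1/2) x^T Q x + c^T x + lambda^T (A x - b)
Stationarity (grad_x L = 0): Q x + c + A^T lambda = 0.
Primal feasibility: A x = b.

This gives the KKT block system:
  [ Q   A^T ] [ x     ]   [-c ]
  [ A    0  ] [ lambda ] = [ b ]

Solving the linear system:
  x*      = (0.0483, 0.642, 0.0853)
  lambda* = (-1.1437)
  f(x*)   = -0.491

x* = (0.0483, 0.642, 0.0853), lambda* = (-1.1437)


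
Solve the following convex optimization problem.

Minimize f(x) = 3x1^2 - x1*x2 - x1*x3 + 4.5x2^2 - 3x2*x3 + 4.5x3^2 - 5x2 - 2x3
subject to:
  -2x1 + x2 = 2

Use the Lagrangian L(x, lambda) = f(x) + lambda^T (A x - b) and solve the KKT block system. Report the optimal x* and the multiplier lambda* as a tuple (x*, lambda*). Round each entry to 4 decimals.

Form the Lagrangian:
  L(x, lambda) = (1/2) x^T Q x + c^T x + lambda^T (A x - b)
Stationarity (grad_x L = 0): Q x + c + A^T lambda = 0.
Primal feasibility: A x = b.

This gives the KKT block system:
  [ Q   A^T ] [ x     ]   [-c ]
  [ A    0  ] [ lambda ] = [ b ]

Solving the linear system:
  x*      = (-0.5461, 0.9078, 0.4642)
  lambda* = (-2.3242)
  f(x*)   = -0.4096

x* = (-0.5461, 0.9078, 0.4642), lambda* = (-2.3242)


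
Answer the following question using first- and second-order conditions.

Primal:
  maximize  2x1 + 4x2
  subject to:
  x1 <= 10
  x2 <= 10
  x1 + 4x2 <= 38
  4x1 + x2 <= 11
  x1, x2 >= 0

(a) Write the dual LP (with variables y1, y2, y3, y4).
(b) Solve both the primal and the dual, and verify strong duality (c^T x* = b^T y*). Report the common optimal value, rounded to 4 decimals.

The standard primal-dual pair for 'max c^T x s.t. A x <= b, x >= 0' is:
  Dual:  min b^T y  s.t.  A^T y >= c,  y >= 0.

So the dual LP is:
  minimize  10y1 + 10y2 + 38y3 + 11y4
  subject to:
    y1 + y3 + 4y4 >= 2
    y2 + 4y3 + y4 >= 4
    y1, y2, y3, y4 >= 0

Solving the primal: x* = (0.4, 9.4).
  primal value c^T x* = 38.4.
Solving the dual: y* = (0, 0, 0.9333, 0.2667).
  dual value b^T y* = 38.4.
Strong duality: c^T x* = b^T y*. Confirmed.

38.4


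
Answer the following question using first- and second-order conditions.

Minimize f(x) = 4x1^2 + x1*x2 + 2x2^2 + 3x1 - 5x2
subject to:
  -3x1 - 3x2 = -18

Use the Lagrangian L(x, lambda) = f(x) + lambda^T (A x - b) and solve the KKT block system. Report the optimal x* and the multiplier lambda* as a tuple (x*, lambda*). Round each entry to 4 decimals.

Form the Lagrangian:
  L(x, lambda) = (1/2) x^T Q x + c^T x + lambda^T (A x - b)
Stationarity (grad_x L = 0): Q x + c + A^T lambda = 0.
Primal feasibility: A x = b.

This gives the KKT block system:
  [ Q   A^T ] [ x     ]   [-c ]
  [ A    0  ] [ lambda ] = [ b ]

Solving the linear system:
  x*      = (1, 5)
  lambda* = (5.3333)
  f(x*)   = 37

x* = (1, 5), lambda* = (5.3333)


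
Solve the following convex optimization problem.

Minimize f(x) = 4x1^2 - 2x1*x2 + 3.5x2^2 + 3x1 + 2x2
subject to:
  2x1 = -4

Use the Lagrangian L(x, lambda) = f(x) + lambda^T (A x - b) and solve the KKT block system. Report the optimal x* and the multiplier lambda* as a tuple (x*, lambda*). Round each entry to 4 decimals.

Form the Lagrangian:
  L(x, lambda) = (1/2) x^T Q x + c^T x + lambda^T (A x - b)
Stationarity (grad_x L = 0): Q x + c + A^T lambda = 0.
Primal feasibility: A x = b.

This gives the KKT block system:
  [ Q   A^T ] [ x     ]   [-c ]
  [ A    0  ] [ lambda ] = [ b ]

Solving the linear system:
  x*      = (-2, -0.8571)
  lambda* = (5.6429)
  f(x*)   = 7.4286

x* = (-2, -0.8571), lambda* = (5.6429)


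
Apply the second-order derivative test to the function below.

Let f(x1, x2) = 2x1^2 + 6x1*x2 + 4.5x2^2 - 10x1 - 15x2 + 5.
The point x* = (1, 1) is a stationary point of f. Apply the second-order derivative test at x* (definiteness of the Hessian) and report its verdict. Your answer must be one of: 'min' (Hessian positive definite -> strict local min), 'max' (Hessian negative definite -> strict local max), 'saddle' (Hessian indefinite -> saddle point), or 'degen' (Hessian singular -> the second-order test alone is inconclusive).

Compute the Hessian H = grad^2 f:
  H = [[4, 6], [6, 9]]
Verify stationarity: grad f(x*) = H x* + g = (0, 0).
Eigenvalues of H: 0, 13.
H has a zero eigenvalue (singular; positive semidefinite but not definite), so H is neither positive definite, negative definite, nor indefinite. The second-order test alone is inconclusive -> degen.
(Indeed, f is constant along the null direction of H through x*, so x* is not a strict local extremum.)

degen


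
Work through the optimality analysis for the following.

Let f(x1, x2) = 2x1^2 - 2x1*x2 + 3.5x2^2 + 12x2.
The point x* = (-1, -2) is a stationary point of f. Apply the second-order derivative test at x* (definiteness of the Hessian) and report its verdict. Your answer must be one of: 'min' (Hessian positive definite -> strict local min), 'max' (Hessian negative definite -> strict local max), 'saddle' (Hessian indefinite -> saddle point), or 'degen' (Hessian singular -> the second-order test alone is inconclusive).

Compute the Hessian H = grad^2 f:
  H = [[4, -2], [-2, 7]]
Verify stationarity: grad f(x*) = H x* + g = (0, 0).
Eigenvalues of H: 3, 8.
Both eigenvalues > 0, so H is positive definite -> x* is a strict local min.

min


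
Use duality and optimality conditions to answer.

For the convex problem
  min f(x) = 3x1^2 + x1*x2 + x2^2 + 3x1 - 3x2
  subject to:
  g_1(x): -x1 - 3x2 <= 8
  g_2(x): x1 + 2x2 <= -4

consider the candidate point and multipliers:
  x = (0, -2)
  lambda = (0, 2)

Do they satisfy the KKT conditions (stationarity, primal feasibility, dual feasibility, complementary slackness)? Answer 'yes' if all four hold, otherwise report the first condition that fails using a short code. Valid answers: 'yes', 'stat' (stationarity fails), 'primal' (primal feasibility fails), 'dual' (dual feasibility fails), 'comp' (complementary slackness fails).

Gradient of f: grad f(x) = Q x + c = (1, -7)
Constraint values g_i(x) = a_i^T x - b_i:
  g_1((0, -2)) = -2
  g_2((0, -2)) = 0
Stationarity residual: grad f(x) + sum_i lambda_i a_i = (3, -3)
  -> stationarity FAILS
Primal feasibility (all g_i <= 0): OK
Dual feasibility (all lambda_i >= 0): OK
Complementary slackness (lambda_i * g_i(x) = 0 for all i): OK

Verdict: the first failing condition is stationarity -> stat.

stat


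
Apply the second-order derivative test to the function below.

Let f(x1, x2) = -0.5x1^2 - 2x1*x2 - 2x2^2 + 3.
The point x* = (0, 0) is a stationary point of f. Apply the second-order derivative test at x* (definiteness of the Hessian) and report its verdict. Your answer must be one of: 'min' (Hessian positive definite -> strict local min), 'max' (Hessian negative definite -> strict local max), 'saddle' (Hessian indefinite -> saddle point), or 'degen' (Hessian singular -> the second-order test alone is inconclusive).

Compute the Hessian H = grad^2 f:
  H = [[-1, -2], [-2, -4]]
Verify stationarity: grad f(x*) = H x* + g = (0, 0).
Eigenvalues of H: -5, 0.
H has a zero eigenvalue (singular; negative semidefinite but not definite), so H is neither positive definite, negative definite, nor indefinite. The second-order test alone is inconclusive -> degen.
(Indeed, f is constant along the null direction of H through x*, so x* is not a strict local extremum.)

degen


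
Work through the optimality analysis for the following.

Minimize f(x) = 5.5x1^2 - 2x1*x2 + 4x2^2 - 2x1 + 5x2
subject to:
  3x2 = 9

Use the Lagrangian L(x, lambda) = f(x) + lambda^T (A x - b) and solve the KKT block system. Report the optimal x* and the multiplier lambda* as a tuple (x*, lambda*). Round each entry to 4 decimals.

Form the Lagrangian:
  L(x, lambda) = (1/2) x^T Q x + c^T x + lambda^T (A x - b)
Stationarity (grad_x L = 0): Q x + c + A^T lambda = 0.
Primal feasibility: A x = b.

This gives the KKT block system:
  [ Q   A^T ] [ x     ]   [-c ]
  [ A    0  ] [ lambda ] = [ b ]

Solving the linear system:
  x*      = (0.7273, 3)
  lambda* = (-9.1818)
  f(x*)   = 48.0909

x* = (0.7273, 3), lambda* = (-9.1818)


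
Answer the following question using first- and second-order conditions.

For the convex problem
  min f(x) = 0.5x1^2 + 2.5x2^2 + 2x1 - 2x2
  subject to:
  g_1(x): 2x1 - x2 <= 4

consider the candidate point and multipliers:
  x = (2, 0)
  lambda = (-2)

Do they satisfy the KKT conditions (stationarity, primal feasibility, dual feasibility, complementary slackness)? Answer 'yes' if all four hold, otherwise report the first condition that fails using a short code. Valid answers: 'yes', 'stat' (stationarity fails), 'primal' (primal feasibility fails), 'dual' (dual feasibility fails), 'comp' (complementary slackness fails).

Gradient of f: grad f(x) = Q x + c = (4, -2)
Constraint values g_i(x) = a_i^T x - b_i:
  g_1((2, 0)) = 0
Stationarity residual: grad f(x) + sum_i lambda_i a_i = (0, 0)
  -> stationarity OK
Primal feasibility (all g_i <= 0): OK
Dual feasibility (all lambda_i >= 0): FAILS
Complementary slackness (lambda_i * g_i(x) = 0 for all i): OK

Verdict: the first failing condition is dual_feasibility -> dual.

dual


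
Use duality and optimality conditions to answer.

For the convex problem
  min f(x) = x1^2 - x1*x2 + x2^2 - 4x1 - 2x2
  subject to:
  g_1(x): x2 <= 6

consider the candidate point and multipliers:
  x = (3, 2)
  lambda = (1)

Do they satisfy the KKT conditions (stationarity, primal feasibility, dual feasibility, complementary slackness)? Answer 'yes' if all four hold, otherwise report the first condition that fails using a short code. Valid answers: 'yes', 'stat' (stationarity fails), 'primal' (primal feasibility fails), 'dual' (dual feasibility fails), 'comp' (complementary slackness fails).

Gradient of f: grad f(x) = Q x + c = (0, -1)
Constraint values g_i(x) = a_i^T x - b_i:
  g_1((3, 2)) = -4
Stationarity residual: grad f(x) + sum_i lambda_i a_i = (0, 0)
  -> stationarity OK
Primal feasibility (all g_i <= 0): OK
Dual feasibility (all lambda_i >= 0): OK
Complementary slackness (lambda_i * g_i(x) = 0 for all i): FAILS

Verdict: the first failing condition is complementary_slackness -> comp.

comp


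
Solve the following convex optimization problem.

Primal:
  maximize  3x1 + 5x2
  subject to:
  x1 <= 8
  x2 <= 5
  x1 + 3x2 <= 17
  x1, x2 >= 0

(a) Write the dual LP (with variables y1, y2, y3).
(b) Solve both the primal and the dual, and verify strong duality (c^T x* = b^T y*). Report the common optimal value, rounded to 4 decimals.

The standard primal-dual pair for 'max c^T x s.t. A x <= b, x >= 0' is:
  Dual:  min b^T y  s.t.  A^T y >= c,  y >= 0.

So the dual LP is:
  minimize  8y1 + 5y2 + 17y3
  subject to:
    y1 + y3 >= 3
    y2 + 3y3 >= 5
    y1, y2, y3 >= 0

Solving the primal: x* = (8, 3).
  primal value c^T x* = 39.
Solving the dual: y* = (1.3333, 0, 1.6667).
  dual value b^T y* = 39.
Strong duality: c^T x* = b^T y*. Confirmed.

39


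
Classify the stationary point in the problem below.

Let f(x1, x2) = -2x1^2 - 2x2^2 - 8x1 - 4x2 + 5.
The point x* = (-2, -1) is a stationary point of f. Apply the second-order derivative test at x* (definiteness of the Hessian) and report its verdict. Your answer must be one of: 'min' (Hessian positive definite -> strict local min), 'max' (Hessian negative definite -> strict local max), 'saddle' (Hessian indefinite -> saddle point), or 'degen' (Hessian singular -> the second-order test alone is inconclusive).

Compute the Hessian H = grad^2 f:
  H = [[-4, 0], [0, -4]]
Verify stationarity: grad f(x*) = H x* + g = (0, 0).
Eigenvalues of H: -4, -4.
Both eigenvalues < 0, so H is negative definite -> x* is a strict local max.

max


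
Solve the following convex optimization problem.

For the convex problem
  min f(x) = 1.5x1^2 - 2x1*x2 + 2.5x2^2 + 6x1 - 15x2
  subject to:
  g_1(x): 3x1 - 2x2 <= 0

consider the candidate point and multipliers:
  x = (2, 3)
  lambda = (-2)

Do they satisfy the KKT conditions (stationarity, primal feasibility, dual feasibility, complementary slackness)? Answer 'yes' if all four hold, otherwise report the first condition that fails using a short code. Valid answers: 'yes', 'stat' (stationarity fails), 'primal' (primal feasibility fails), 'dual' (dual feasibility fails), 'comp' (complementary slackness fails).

Gradient of f: grad f(x) = Q x + c = (6, -4)
Constraint values g_i(x) = a_i^T x - b_i:
  g_1((2, 3)) = 0
Stationarity residual: grad f(x) + sum_i lambda_i a_i = (0, 0)
  -> stationarity OK
Primal feasibility (all g_i <= 0): OK
Dual feasibility (all lambda_i >= 0): FAILS
Complementary slackness (lambda_i * g_i(x) = 0 for all i): OK

Verdict: the first failing condition is dual_feasibility -> dual.

dual


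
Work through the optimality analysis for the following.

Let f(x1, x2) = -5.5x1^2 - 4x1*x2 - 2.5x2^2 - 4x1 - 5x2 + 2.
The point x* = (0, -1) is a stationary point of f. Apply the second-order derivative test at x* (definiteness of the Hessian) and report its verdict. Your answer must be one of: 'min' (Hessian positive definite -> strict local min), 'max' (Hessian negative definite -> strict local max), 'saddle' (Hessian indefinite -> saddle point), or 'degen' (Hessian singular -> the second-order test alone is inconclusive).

Compute the Hessian H = grad^2 f:
  H = [[-11, -4], [-4, -5]]
Verify stationarity: grad f(x*) = H x* + g = (0, 0).
Eigenvalues of H: -13, -3.
Both eigenvalues < 0, so H is negative definite -> x* is a strict local max.

max


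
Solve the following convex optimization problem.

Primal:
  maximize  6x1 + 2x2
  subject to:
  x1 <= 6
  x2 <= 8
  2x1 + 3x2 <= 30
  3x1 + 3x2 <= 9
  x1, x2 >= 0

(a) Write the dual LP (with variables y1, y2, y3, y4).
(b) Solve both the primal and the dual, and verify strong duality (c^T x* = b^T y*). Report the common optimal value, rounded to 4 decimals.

The standard primal-dual pair for 'max c^T x s.t. A x <= b, x >= 0' is:
  Dual:  min b^T y  s.t.  A^T y >= c,  y >= 0.

So the dual LP is:
  minimize  6y1 + 8y2 + 30y3 + 9y4
  subject to:
    y1 + 2y3 + 3y4 >= 6
    y2 + 3y3 + 3y4 >= 2
    y1, y2, y3, y4 >= 0

Solving the primal: x* = (3, 0).
  primal value c^T x* = 18.
Solving the dual: y* = (0, 0, 0, 2).
  dual value b^T y* = 18.
Strong duality: c^T x* = b^T y*. Confirmed.

18


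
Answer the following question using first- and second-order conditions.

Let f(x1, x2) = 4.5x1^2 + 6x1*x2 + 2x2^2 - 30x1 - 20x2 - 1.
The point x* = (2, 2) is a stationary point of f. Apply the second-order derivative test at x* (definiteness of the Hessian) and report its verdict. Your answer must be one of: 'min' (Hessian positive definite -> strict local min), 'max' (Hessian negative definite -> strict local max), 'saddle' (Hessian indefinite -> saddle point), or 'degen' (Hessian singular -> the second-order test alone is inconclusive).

Compute the Hessian H = grad^2 f:
  H = [[9, 6], [6, 4]]
Verify stationarity: grad f(x*) = H x* + g = (0, 0).
Eigenvalues of H: 0, 13.
H has a zero eigenvalue (singular; positive semidefinite but not definite), so H is neither positive definite, negative definite, nor indefinite. The second-order test alone is inconclusive -> degen.
(Indeed, f is constant along the null direction of H through x*, so x* is not a strict local extremum.)

degen


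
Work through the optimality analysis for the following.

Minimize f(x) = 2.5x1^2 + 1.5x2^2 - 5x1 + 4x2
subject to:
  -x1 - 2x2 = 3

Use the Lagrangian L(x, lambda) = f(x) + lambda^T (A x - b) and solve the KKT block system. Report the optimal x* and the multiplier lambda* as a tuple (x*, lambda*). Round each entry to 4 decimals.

Form the Lagrangian:
  L(x, lambda) = (1/2) x^T Q x + c^T x + lambda^T (A x - b)
Stationarity (grad_x L = 0): Q x + c + A^T lambda = 0.
Primal feasibility: A x = b.

This gives the KKT block system:
  [ Q   A^T ] [ x     ]   [-c ]
  [ A    0  ] [ lambda ] = [ b ]

Solving the linear system:
  x*      = (0.8261, -1.913)
  lambda* = (-0.8696)
  f(x*)   = -4.587

x* = (0.8261, -1.913), lambda* = (-0.8696)


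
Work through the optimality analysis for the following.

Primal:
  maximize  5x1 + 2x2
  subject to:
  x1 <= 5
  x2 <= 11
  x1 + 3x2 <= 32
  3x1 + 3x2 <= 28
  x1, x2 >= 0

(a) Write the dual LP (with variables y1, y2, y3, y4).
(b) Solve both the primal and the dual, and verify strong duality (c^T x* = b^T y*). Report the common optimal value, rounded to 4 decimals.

The standard primal-dual pair for 'max c^T x s.t. A x <= b, x >= 0' is:
  Dual:  min b^T y  s.t.  A^T y >= c,  y >= 0.

So the dual LP is:
  minimize  5y1 + 11y2 + 32y3 + 28y4
  subject to:
    y1 + y3 + 3y4 >= 5
    y2 + 3y3 + 3y4 >= 2
    y1, y2, y3, y4 >= 0

Solving the primal: x* = (5, 4.3333).
  primal value c^T x* = 33.6667.
Solving the dual: y* = (3, 0, 0, 0.6667).
  dual value b^T y* = 33.6667.
Strong duality: c^T x* = b^T y*. Confirmed.

33.6667


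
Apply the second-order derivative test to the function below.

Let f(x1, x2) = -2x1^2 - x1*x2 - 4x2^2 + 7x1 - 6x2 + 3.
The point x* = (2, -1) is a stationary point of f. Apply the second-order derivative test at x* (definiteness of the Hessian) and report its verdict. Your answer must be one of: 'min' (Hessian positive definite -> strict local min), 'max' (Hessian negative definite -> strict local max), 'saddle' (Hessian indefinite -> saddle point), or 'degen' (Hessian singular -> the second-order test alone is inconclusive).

Compute the Hessian H = grad^2 f:
  H = [[-4, -1], [-1, -8]]
Verify stationarity: grad f(x*) = H x* + g = (0, 0).
Eigenvalues of H: -8.2361, -3.7639.
Both eigenvalues < 0, so H is negative definite -> x* is a strict local max.

max


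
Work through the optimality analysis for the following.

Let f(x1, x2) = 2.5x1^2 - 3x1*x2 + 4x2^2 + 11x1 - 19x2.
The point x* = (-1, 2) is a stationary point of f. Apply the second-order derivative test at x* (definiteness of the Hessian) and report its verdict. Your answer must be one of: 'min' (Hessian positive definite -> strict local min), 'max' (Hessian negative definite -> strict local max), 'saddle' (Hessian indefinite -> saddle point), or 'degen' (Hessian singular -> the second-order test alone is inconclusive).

Compute the Hessian H = grad^2 f:
  H = [[5, -3], [-3, 8]]
Verify stationarity: grad f(x*) = H x* + g = (0, 0).
Eigenvalues of H: 3.1459, 9.8541.
Both eigenvalues > 0, so H is positive definite -> x* is a strict local min.

min


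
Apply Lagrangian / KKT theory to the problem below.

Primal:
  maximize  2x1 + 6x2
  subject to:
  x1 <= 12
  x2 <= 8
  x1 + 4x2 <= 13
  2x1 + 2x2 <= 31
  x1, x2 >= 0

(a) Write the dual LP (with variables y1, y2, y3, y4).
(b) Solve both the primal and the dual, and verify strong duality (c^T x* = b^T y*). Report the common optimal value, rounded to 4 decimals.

The standard primal-dual pair for 'max c^T x s.t. A x <= b, x >= 0' is:
  Dual:  min b^T y  s.t.  A^T y >= c,  y >= 0.

So the dual LP is:
  minimize  12y1 + 8y2 + 13y3 + 31y4
  subject to:
    y1 + y3 + 2y4 >= 2
    y2 + 4y3 + 2y4 >= 6
    y1, y2, y3, y4 >= 0

Solving the primal: x* = (12, 0.25).
  primal value c^T x* = 25.5.
Solving the dual: y* = (0.5, 0, 1.5, 0).
  dual value b^T y* = 25.5.
Strong duality: c^T x* = b^T y*. Confirmed.

25.5


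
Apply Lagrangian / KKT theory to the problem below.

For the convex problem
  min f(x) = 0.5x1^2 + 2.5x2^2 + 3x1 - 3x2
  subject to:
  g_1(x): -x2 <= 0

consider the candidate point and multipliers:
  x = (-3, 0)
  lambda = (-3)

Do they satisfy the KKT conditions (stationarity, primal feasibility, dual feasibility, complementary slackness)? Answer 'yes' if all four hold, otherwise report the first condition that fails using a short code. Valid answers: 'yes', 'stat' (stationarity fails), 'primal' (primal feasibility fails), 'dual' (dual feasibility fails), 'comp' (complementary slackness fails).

Gradient of f: grad f(x) = Q x + c = (0, -3)
Constraint values g_i(x) = a_i^T x - b_i:
  g_1((-3, 0)) = 0
Stationarity residual: grad f(x) + sum_i lambda_i a_i = (0, 0)
  -> stationarity OK
Primal feasibility (all g_i <= 0): OK
Dual feasibility (all lambda_i >= 0): FAILS
Complementary slackness (lambda_i * g_i(x) = 0 for all i): OK

Verdict: the first failing condition is dual_feasibility -> dual.

dual


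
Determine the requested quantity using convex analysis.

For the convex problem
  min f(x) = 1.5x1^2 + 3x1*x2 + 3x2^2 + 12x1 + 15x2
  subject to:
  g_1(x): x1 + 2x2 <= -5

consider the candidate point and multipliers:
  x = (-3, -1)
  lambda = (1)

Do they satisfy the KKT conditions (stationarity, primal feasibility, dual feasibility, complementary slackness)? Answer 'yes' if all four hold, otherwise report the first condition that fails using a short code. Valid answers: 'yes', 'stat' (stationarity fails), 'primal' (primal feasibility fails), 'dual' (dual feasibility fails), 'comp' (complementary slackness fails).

Gradient of f: grad f(x) = Q x + c = (0, 0)
Constraint values g_i(x) = a_i^T x - b_i:
  g_1((-3, -1)) = 0
Stationarity residual: grad f(x) + sum_i lambda_i a_i = (1, 2)
  -> stationarity FAILS
Primal feasibility (all g_i <= 0): OK
Dual feasibility (all lambda_i >= 0): OK
Complementary slackness (lambda_i * g_i(x) = 0 for all i): OK

Verdict: the first failing condition is stationarity -> stat.

stat


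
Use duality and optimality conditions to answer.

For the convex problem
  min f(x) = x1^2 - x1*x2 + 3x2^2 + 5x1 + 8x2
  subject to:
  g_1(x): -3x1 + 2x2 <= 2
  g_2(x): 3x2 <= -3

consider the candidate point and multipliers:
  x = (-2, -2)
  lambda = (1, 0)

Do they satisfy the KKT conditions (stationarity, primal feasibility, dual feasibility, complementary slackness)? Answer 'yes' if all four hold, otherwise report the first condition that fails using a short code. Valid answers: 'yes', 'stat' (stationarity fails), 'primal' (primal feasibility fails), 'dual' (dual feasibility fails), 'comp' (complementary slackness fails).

Gradient of f: grad f(x) = Q x + c = (3, -2)
Constraint values g_i(x) = a_i^T x - b_i:
  g_1((-2, -2)) = 0
  g_2((-2, -2)) = -3
Stationarity residual: grad f(x) + sum_i lambda_i a_i = (0, 0)
  -> stationarity OK
Primal feasibility (all g_i <= 0): OK
Dual feasibility (all lambda_i >= 0): OK
Complementary slackness (lambda_i * g_i(x) = 0 for all i): OK

Verdict: yes, KKT holds.

yes


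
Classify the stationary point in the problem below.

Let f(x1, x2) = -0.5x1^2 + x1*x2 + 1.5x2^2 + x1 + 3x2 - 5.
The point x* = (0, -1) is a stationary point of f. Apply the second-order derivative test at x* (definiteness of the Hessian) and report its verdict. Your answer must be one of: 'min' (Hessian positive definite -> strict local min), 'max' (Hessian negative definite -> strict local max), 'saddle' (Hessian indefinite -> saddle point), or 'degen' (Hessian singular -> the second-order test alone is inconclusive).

Compute the Hessian H = grad^2 f:
  H = [[-1, 1], [1, 3]]
Verify stationarity: grad f(x*) = H x* + g = (0, 0).
Eigenvalues of H: -1.2361, 3.2361.
Eigenvalues have mixed signs, so H is indefinite -> x* is a saddle point.

saddle


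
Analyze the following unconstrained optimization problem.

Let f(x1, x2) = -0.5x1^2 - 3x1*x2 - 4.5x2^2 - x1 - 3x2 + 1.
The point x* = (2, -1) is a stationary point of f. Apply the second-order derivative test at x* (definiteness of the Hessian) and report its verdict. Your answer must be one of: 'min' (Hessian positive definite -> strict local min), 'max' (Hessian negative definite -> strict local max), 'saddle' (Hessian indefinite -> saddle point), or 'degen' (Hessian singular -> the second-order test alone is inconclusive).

Compute the Hessian H = grad^2 f:
  H = [[-1, -3], [-3, -9]]
Verify stationarity: grad f(x*) = H x* + g = (0, 0).
Eigenvalues of H: -10, 0.
H has a zero eigenvalue (singular; negative semidefinite but not definite), so H is neither positive definite, negative definite, nor indefinite. The second-order test alone is inconclusive -> degen.
(Indeed, f is constant along the null direction of H through x*, so x* is not a strict local extremum.)

degen
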